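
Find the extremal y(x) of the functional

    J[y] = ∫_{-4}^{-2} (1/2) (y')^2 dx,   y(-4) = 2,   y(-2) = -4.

The Lagrangian is L = (1/2) (y')^2.
Compute ∂L/∂y = 0, ∂L/∂y' = y'.
The Euler-Lagrange equation d/dx(∂L/∂y') − ∂L/∂y = 0 reduces to
    y'' = 0.
Its general solution is
    y(x) = A x + B,
with A, B fixed by the endpoint conditions.
Applying the endpoint conditions y(-4) = 2 and y(-2) = -4: solve A·-4 + B = 2 and A·-2 + B = -4. Subtracting gives A(-2 − -4) = -4 − 2, so A = -3, and B = 2 − A·-4 = -10. Therefore
    y(x) = -3 x - 10.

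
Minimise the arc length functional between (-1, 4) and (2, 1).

Arc-length functional: J[y] = ∫ sqrt(1 + (y')^2) dx.
Lagrangian L = sqrt(1 + (y')^2) has no explicit y dependence, so ∂L/∂y = 0 and the Euler-Lagrange equation gives
    d/dx( y' / sqrt(1 + (y')^2) ) = 0  ⇒  y' / sqrt(1 + (y')^2) = const.
Hence y' is constant, so y(x) is affine.
Fitting the endpoints (-1, 4) and (2, 1):
    slope m = (1 − 4) / (2 − (-1)) = -1,
    intercept c = 4 − m·(-1) = 3.
Extremal: y(x) = -x + 3.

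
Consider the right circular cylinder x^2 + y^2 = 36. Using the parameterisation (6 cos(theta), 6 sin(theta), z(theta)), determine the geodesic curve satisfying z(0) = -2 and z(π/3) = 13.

Parameterise the cylinder of radius R = 6 as
    r(θ) = (6 cos θ, 6 sin θ, z(θ)).
The arc-length element is
    ds = sqrt(36 + (dz/dθ)^2) dθ,
so the Lagrangian is L = sqrt(36 + z'^2).
L depends on z' only, not on z or θ, so ∂L/∂z = 0 and
    ∂L/∂z' = z' / sqrt(36 + z'^2).
The Euler-Lagrange equation gives
    d/dθ( z' / sqrt(36 + z'^2) ) = 0,
so z' is constant. Integrating once:
    z(θ) = a θ + b,
a helix on the cylinder (a straight line when the cylinder is unrolled). The constants a, b are determined by the endpoint conditions.
With endpoint conditions z(0) = -2 and z(π/3) = 13: from z(0) = b we get b = -2, and a·π/3 + -2 = 13 gives a = 45/π, so
    z(θ) = (45/π) θ − 2.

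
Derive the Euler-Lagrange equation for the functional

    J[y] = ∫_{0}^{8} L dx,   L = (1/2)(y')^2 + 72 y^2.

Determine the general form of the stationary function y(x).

The Lagrangian is L = (1/2)(y')^2 + 72 y^2.
∂L/∂y = 144y.
∂L/∂y' = y'.
The Euler-Lagrange equation d/dx(∂L/∂y') − ∂L/∂y = 0 becomes:
    y'' - 144 y = 0
General solution: y(x) = A e^(12x) + B e^(-12x), where A and B are arbitrary constants fixed by the endpoint conditions.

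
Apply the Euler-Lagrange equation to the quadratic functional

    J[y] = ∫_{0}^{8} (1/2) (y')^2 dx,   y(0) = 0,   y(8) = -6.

The Lagrangian is L = (1/2) (y')^2.
Compute ∂L/∂y = 0, ∂L/∂y' = y'.
The Euler-Lagrange equation d/dx(∂L/∂y') − ∂L/∂y = 0 reduces to
    y'' = 0.
Its general solution is
    y(x) = A x + B,
with A, B fixed by the endpoint conditions.
Applying the endpoint conditions y(0) = 0 and y(8) = -6: solve A·0 + B = 0 and A·8 + B = -6. Subtracting gives A(8 − 0) = -6 − 0, so A = -3/4, and B = 0 − A·0 = 0. Therefore
    y(x) = (-3/4) x.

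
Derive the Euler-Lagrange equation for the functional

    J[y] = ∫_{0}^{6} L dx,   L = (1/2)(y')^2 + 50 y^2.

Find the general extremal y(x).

The Lagrangian is L = (1/2)(y')^2 + 50 y^2.
∂L/∂y = 100y.
∂L/∂y' = y'.
The Euler-Lagrange equation d/dx(∂L/∂y') − ∂L/∂y = 0 becomes:
    y'' - 100 y = 0
General solution: y(x) = A e^(10x) + B e^(-10x), where A and B are arbitrary constants fixed by the endpoint conditions.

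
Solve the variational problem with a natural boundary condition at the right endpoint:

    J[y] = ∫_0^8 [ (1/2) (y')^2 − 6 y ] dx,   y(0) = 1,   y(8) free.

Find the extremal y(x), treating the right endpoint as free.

The Lagrangian L = (1/2) (y')^2 − 6 y gives
    ∂L/∂y = −6,   ∂L/∂y' = y'.
Euler-Lagrange: d/dx(y') − (−6) = 0, i.e. y'' + 6 = 0, so
    y(x) = −(6/2) x^2 + C1 x + C2.
Fixed left endpoint y(0) = 1 ⇒ C2 = 1.
The right endpoint x = 8 is free, so the natural (transversality) condition is ∂L/∂y' |_{x=8} = 0, i.e. y'(8) = 0.
Compute y'(x) = −6 x + C1, so y'(8) = −48 + C1 = 0 ⇒ C1 = 48.
Therefore the extremal is
    y(x) = −3 x^2 + 48 x + 1.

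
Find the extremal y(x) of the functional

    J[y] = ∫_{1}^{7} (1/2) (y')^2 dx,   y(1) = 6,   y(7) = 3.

The Lagrangian is L = (1/2) (y')^2.
Compute ∂L/∂y = 0, ∂L/∂y' = y'.
The Euler-Lagrange equation d/dx(∂L/∂y') − ∂L/∂y = 0 reduces to
    y'' = 0.
Its general solution is
    y(x) = A x + B,
with A, B fixed by the endpoint conditions.
Applying the endpoint conditions y(1) = 6 and y(7) = 3: solve A·1 + B = 6 and A·7 + B = 3. Subtracting gives A(7 − 1) = 3 − 6, so A = -1/2, and B = 6 − A·1 = 13/2. Therefore
    y(x) = (-1/2) x + 13/2.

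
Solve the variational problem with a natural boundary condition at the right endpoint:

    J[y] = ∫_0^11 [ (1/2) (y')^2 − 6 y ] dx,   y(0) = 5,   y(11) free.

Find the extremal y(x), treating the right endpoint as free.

The Lagrangian L = (1/2) (y')^2 − 6 y gives
    ∂L/∂y = −6,   ∂L/∂y' = y'.
Euler-Lagrange: d/dx(y') − (−6) = 0, i.e. y'' + 6 = 0, so
    y(x) = −(6/2) x^2 + C1 x + C2.
Fixed left endpoint y(0) = 5 ⇒ C2 = 5.
The right endpoint x = 11 is free, so the natural (transversality) condition is ∂L/∂y' |_{x=11} = 0, i.e. y'(11) = 0.
Compute y'(x) = −6 x + C1, so y'(11) = −66 + C1 = 0 ⇒ C1 = 66.
Therefore the extremal is
    y(x) = −3 x^2 + 66 x + 5.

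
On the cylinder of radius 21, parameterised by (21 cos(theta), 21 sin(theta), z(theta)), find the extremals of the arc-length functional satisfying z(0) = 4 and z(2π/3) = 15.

Parameterise the cylinder of radius R = 21 as
    r(θ) = (21 cos θ, 21 sin θ, z(θ)).
The arc-length element is
    ds = sqrt(441 + (dz/dθ)^2) dθ,
so the Lagrangian is L = sqrt(441 + z'^2).
L depends on z' only, not on z or θ, so ∂L/∂z = 0 and
    ∂L/∂z' = z' / sqrt(441 + z'^2).
The Euler-Lagrange equation gives
    d/dθ( z' / sqrt(441 + z'^2) ) = 0,
so z' is constant. Integrating once:
    z(θ) = a θ + b,
a helix on the cylinder (a straight line when the cylinder is unrolled). The constants a, b are determined by the endpoint conditions.
With endpoint conditions z(0) = 4 and z(2π/3) = 15: from z(0) = b we get b = 4, and a·2π/3 + 4 = 15 gives a = 33/(2π), so
    z(θ) = (33/(2π)) θ + 4.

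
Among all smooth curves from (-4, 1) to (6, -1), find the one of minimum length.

Arc-length functional: J[y] = ∫ sqrt(1 + (y')^2) dx.
Lagrangian L = sqrt(1 + (y')^2) has no explicit y dependence, so ∂L/∂y = 0 and the Euler-Lagrange equation gives
    d/dx( y' / sqrt(1 + (y')^2) ) = 0  ⇒  y' / sqrt(1 + (y')^2) = const.
Hence y' is constant, so y(x) is affine.
Fitting the endpoints (-4, 1) and (6, -1):
    slope m = ((-1) − 1) / (6 − (-4)) = -1/5,
    intercept c = 1 − m·(-4) = 1/5.
Extremal: y(x) = (-1/5) x + 1/5.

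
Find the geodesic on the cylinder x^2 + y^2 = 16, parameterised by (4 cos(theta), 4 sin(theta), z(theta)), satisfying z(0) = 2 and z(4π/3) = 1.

Parameterise the cylinder of radius R = 4 as
    r(θ) = (4 cos θ, 4 sin θ, z(θ)).
The arc-length element is
    ds = sqrt(16 + (dz/dθ)^2) dθ,
so the Lagrangian is L = sqrt(16 + z'^2).
L depends on z' only, not on z or θ, so ∂L/∂z = 0 and
    ∂L/∂z' = z' / sqrt(16 + z'^2).
The Euler-Lagrange equation gives
    d/dθ( z' / sqrt(16 + z'^2) ) = 0,
so z' is constant. Integrating once:
    z(θ) = a θ + b,
a helix on the cylinder (a straight line when the cylinder is unrolled). The constants a, b are determined by the endpoint conditions.
With endpoint conditions z(0) = 2 and z(4π/3) = 1: from z(0) = b we get b = 2, and a·4π/3 + 2 = 1 gives a = -3/(4π), so
    z(θ) = (-3/(4π)) θ + 2.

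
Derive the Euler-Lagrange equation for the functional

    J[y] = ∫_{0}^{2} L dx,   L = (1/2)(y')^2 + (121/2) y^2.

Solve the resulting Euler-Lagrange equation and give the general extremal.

The Lagrangian is L = (1/2)(y')^2 + (121/2) y^2.
∂L/∂y = 121y.
∂L/∂y' = y'.
The Euler-Lagrange equation d/dx(∂L/∂y') − ∂L/∂y = 0 becomes:
    y'' - 121 y = 0
General solution: y(x) = A e^(11x) + B e^(-11x), where A and B are arbitrary constants fixed by the endpoint conditions.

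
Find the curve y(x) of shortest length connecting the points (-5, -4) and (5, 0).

Arc-length functional: J[y] = ∫ sqrt(1 + (y')^2) dx.
Lagrangian L = sqrt(1 + (y')^2) has no explicit y dependence, so ∂L/∂y = 0 and the Euler-Lagrange equation gives
    d/dx( y' / sqrt(1 + (y')^2) ) = 0  ⇒  y' / sqrt(1 + (y')^2) = const.
Hence y' is constant, so y(x) is affine.
Fitting the endpoints (-5, -4) and (5, 0):
    slope m = (0 − (-4)) / (5 − (-5)) = 2/5,
    intercept c = (-4) − m·(-5) = -2.
Extremal: y(x) = (2/5) x - 2.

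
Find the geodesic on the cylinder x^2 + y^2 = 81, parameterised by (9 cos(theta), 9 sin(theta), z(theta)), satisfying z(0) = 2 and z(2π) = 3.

Parameterise the cylinder of radius R = 9 as
    r(θ) = (9 cos θ, 9 sin θ, z(θ)).
The arc-length element is
    ds = sqrt(81 + (dz/dθ)^2) dθ,
so the Lagrangian is L = sqrt(81 + z'^2).
L depends on z' only, not on z or θ, so ∂L/∂z = 0 and
    ∂L/∂z' = z' / sqrt(81 + z'^2).
The Euler-Lagrange equation gives
    d/dθ( z' / sqrt(81 + z'^2) ) = 0,
so z' is constant. Integrating once:
    z(θ) = a θ + b,
a helix on the cylinder (a straight line when the cylinder is unrolled). The constants a, b are determined by the endpoint conditions.
With endpoint conditions z(0) = 2 and z(2π) = 3: from z(0) = b we get b = 2, and a·2π + 2 = 3 gives a = 1/(2π), so
    z(θ) = (1/(2π)) θ + 2.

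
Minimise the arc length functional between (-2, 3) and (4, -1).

Arc-length functional: J[y] = ∫ sqrt(1 + (y')^2) dx.
Lagrangian L = sqrt(1 + (y')^2) has no explicit y dependence, so ∂L/∂y = 0 and the Euler-Lagrange equation gives
    d/dx( y' / sqrt(1 + (y')^2) ) = 0  ⇒  y' / sqrt(1 + (y')^2) = const.
Hence y' is constant, so y(x) is affine.
Fitting the endpoints (-2, 3) and (4, -1):
    slope m = ((-1) − 3) / (4 − (-2)) = -2/3,
    intercept c = 3 − m·(-2) = 5/3.
Extremal: y(x) = (-2/3) x + 5/3.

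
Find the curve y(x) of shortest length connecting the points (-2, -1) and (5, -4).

Arc-length functional: J[y] = ∫ sqrt(1 + (y')^2) dx.
Lagrangian L = sqrt(1 + (y')^2) has no explicit y dependence, so ∂L/∂y = 0 and the Euler-Lagrange equation gives
    d/dx( y' / sqrt(1 + (y')^2) ) = 0  ⇒  y' / sqrt(1 + (y')^2) = const.
Hence y' is constant, so y(x) is affine.
Fitting the endpoints (-2, -1) and (5, -4):
    slope m = ((-4) − (-1)) / (5 − (-2)) = -3/7,
    intercept c = (-1) − m·(-2) = -13/7.
Extremal: y(x) = (-3/7) x - 13/7.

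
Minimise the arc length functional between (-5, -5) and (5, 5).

Arc-length functional: J[y] = ∫ sqrt(1 + (y')^2) dx.
Lagrangian L = sqrt(1 + (y')^2) has no explicit y dependence, so ∂L/∂y = 0 and the Euler-Lagrange equation gives
    d/dx( y' / sqrt(1 + (y')^2) ) = 0  ⇒  y' / sqrt(1 + (y')^2) = const.
Hence y' is constant, so y(x) is affine.
Fitting the endpoints (-5, -5) and (5, 5):
    slope m = (5 − (-5)) / (5 − (-5)) = 1,
    intercept c = (-5) − m·(-5) = 0.
Extremal: y(x) = x.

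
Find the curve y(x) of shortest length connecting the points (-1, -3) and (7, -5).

Arc-length functional: J[y] = ∫ sqrt(1 + (y')^2) dx.
Lagrangian L = sqrt(1 + (y')^2) has no explicit y dependence, so ∂L/∂y = 0 and the Euler-Lagrange equation gives
    d/dx( y' / sqrt(1 + (y')^2) ) = 0  ⇒  y' / sqrt(1 + (y')^2) = const.
Hence y' is constant, so y(x) is affine.
Fitting the endpoints (-1, -3) and (7, -5):
    slope m = ((-5) − (-3)) / (7 − (-1)) = -1/4,
    intercept c = (-3) − m·(-1) = -13/4.
Extremal: y(x) = (-1/4) x - 13/4.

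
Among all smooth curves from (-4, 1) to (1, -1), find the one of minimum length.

Arc-length functional: J[y] = ∫ sqrt(1 + (y')^2) dx.
Lagrangian L = sqrt(1 + (y')^2) has no explicit y dependence, so ∂L/∂y = 0 and the Euler-Lagrange equation gives
    d/dx( y' / sqrt(1 + (y')^2) ) = 0  ⇒  y' / sqrt(1 + (y')^2) = const.
Hence y' is constant, so y(x) is affine.
Fitting the endpoints (-4, 1) and (1, -1):
    slope m = ((-1) − 1) / (1 − (-4)) = -2/5,
    intercept c = 1 − m·(-4) = -3/5.
Extremal: y(x) = (-2/5) x - 3/5.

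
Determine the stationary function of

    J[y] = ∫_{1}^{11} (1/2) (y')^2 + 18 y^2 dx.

The Lagrangian is L = (1/2) (y')^2 + 18 y^2.
Compute ∂L/∂y = 36y, ∂L/∂y' = y'.
The Euler-Lagrange equation d/dx(∂L/∂y') − ∂L/∂y = 0 reduces to
    y'' − 36 y = 0.
Its general solution is
    y(x) = A e^(6x) + B e^(−6x),
with A, B fixed by the endpoint conditions.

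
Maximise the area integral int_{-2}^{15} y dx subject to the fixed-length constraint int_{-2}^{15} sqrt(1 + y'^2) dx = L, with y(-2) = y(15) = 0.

Set up the augmented Lagrangian using a multiplier λ for the length constraint:
    F(y, y') = y − λ sqrt(1 + y'^2).
F has no explicit x dependence, so the Beltrami identity yields a first integral
    F − y' ∂F/∂y' = C.
Compute ∂F/∂y' = −λ y' / sqrt(1 + y'^2). Then
    y − λ sqrt(1 + y'^2) + λ y'^2 / sqrt(1 + y'^2) = C
    ⇒  y − λ / sqrt(1 + y'^2) = C.
Solving for y' and integrating gives
    (x − a)^2 + (y − b)^2 = λ^2,
a circular arc of radius λ. The constants a, b are determined by the endpoint conditions y(-2) = y(15) = 0, and λ is fixed implicitly by the length constraint
    ∫_{-2}^{15} sqrt(1 + y'^2) dx = L.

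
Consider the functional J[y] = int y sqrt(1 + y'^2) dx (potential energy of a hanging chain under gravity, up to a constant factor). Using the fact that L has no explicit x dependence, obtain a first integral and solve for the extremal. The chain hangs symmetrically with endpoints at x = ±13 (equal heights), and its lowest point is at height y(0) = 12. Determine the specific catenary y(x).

The Lagrangian L(y, y') = y sqrt(1 + y'^2) has no explicit x dependence, so the Beltrami identity applies:
    L − y' ∂L/∂y' = C.
Compute ∂L/∂y' = y · y' / sqrt(1 + y'^2). Then
    L − y' ∂L/∂y'
    = y sqrt(1 + y'^2) − y · y'^2 / sqrt(1 + y'^2)
    = y (1 + y'^2 − y'^2) / sqrt(1 + y'^2)
    = y / sqrt(1 + y'^2) = C.
Squaring gives y^2 = C^2 (1 + y'^2), i.e.
    y'^2 = y^2 / C^2 − 1.
Separating variables,
    dy / sqrt(y^2 − C^2) = dx / C,
and integrating gives arccosh(y / C) = (x − a)/C, so
    y(x) = C cosh((x − a)/C),
the catenary. The constants C and a are fixed by the two endpoint conditions (and, for the hanging-chain problem, the length constraint selects C).
Now fit the given data. The endpoints x = ±13 are symmetric at equal height, so the catenary is even about its minimum: a = 0 and y(x) = C cosh(x/C). The lowest point is y(0) = C cosh(0) = C, and we are told y(0) = 12, so C = 12. Therefore
    y(x) = 12 cosh(x/12),
and at the endpoints
    y(±13) = 12 cosh(13/12).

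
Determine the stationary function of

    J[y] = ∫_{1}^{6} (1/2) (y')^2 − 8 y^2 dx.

The Lagrangian is L = (1/2) (y')^2 − 8 y^2.
Compute ∂L/∂y = -16y, ∂L/∂y' = y'.
The Euler-Lagrange equation d/dx(∂L/∂y') − ∂L/∂y = 0 reduces to
    y'' + 16 y = 0.
Its general solution is
    y(x) = A sin(4x) + B cos(4x),
with A, B fixed by the endpoint conditions.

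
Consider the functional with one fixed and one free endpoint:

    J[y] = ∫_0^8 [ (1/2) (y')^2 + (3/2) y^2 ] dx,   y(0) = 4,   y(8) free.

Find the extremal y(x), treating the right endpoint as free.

The Lagrangian L = (1/2) (y')^2 + (3/2) y^2 gives
    ∂L/∂y = 3 y,   ∂L/∂y' = y'.
Euler-Lagrange: y'' − 3 y = 0.
With k = sqrt(3), the general solution is
    y(x) = A cosh(sqrt(3) x) + B sinh(sqrt(3) x).
Fixed left endpoint y(0) = 4 ⇒ A = 4.
The right endpoint x = 8 is free, so the natural (transversality) condition is ∂L/∂y' |_{x=8} = 0, i.e. y'(8) = 0.
Compute y'(x) = A k sinh(k x) + B k cosh(k x), so
    y'(8) = A k sinh(k·8) + B k cosh(k·8) = 0
    ⇒ B = −A tanh(k·8) = − 4 tanh(sqrt(3)·8).
Therefore the extremal is
    y(x) = 4 cosh(sqrt(3) x) − 4 tanh(sqrt(3)·8) sinh(sqrt(3) x).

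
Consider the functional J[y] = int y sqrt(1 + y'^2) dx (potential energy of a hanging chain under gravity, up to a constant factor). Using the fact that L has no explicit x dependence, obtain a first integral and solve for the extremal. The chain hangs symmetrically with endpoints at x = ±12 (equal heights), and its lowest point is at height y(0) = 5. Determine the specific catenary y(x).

The Lagrangian L(y, y') = y sqrt(1 + y'^2) has no explicit x dependence, so the Beltrami identity applies:
    L − y' ∂L/∂y' = C.
Compute ∂L/∂y' = y · y' / sqrt(1 + y'^2). Then
    L − y' ∂L/∂y'
    = y sqrt(1 + y'^2) − y · y'^2 / sqrt(1 + y'^2)
    = y (1 + y'^2 − y'^2) / sqrt(1 + y'^2)
    = y / sqrt(1 + y'^2) = C.
Squaring gives y^2 = C^2 (1 + y'^2), i.e.
    y'^2 = y^2 / C^2 − 1.
Separating variables,
    dy / sqrt(y^2 − C^2) = dx / C,
and integrating gives arccosh(y / C) = (x − a)/C, so
    y(x) = C cosh((x − a)/C),
the catenary. The constants C and a are fixed by the two endpoint conditions (and, for the hanging-chain problem, the length constraint selects C).
Now fit the given data. The endpoints x = ±12 are symmetric at equal height, so the catenary is even about its minimum: a = 0 and y(x) = C cosh(x/C). The lowest point is y(0) = C cosh(0) = C, and we are told y(0) = 5, so C = 5. Therefore
    y(x) = 5 cosh(x/5),
and at the endpoints
    y(±12) = 5 cosh(12/5).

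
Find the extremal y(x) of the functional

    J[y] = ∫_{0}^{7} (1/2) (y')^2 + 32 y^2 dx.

The Lagrangian is L = (1/2) (y')^2 + 32 y^2.
Compute ∂L/∂y = 64y, ∂L/∂y' = y'.
The Euler-Lagrange equation d/dx(∂L/∂y') − ∂L/∂y = 0 reduces to
    y'' − 64 y = 0.
Its general solution is
    y(x) = A e^(8x) + B e^(−8x),
with A, B fixed by the endpoint conditions.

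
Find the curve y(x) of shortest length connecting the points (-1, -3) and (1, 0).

Arc-length functional: J[y] = ∫ sqrt(1 + (y')^2) dx.
Lagrangian L = sqrt(1 + (y')^2) has no explicit y dependence, so ∂L/∂y = 0 and the Euler-Lagrange equation gives
    d/dx( y' / sqrt(1 + (y')^2) ) = 0  ⇒  y' / sqrt(1 + (y')^2) = const.
Hence y' is constant, so y(x) is affine.
Fitting the endpoints (-1, -3) and (1, 0):
    slope m = (0 − (-3)) / (1 − (-1)) = 3/2,
    intercept c = (-3) − m·(-1) = -3/2.
Extremal: y(x) = (3/2) x - 3/2.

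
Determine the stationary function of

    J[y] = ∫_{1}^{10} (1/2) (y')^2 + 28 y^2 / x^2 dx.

The Lagrangian is L = (1/2) (y')^2 + 28 y^2 / x^2.
Compute ∂L/∂y = 56y/x^2, ∂L/∂y' = y'.
The Euler-Lagrange equation d/dx(∂L/∂y') − ∂L/∂y = 0 reduces to
    y'' − 56/x^2 · y = 0  (x > 0).
Its general solution is
    y(x) = A x^8 + B x^(-7),
with A, B fixed by the endpoint conditions.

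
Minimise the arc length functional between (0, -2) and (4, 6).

Arc-length functional: J[y] = ∫ sqrt(1 + (y')^2) dx.
Lagrangian L = sqrt(1 + (y')^2) has no explicit y dependence, so ∂L/∂y = 0 and the Euler-Lagrange equation gives
    d/dx( y' / sqrt(1 + (y')^2) ) = 0  ⇒  y' / sqrt(1 + (y')^2) = const.
Hence y' is constant, so y(x) is affine.
Fitting the endpoints (0, -2) and (4, 6):
    slope m = (6 − (-2)) / (4 − 0) = 2,
    intercept c = (-2) − m·0 = -2.
Extremal: y(x) = 2 x - 2.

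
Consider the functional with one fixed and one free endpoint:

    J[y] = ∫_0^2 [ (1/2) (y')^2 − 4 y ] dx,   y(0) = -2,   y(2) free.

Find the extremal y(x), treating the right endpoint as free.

The Lagrangian L = (1/2) (y')^2 − 4 y gives
    ∂L/∂y = −4,   ∂L/∂y' = y'.
Euler-Lagrange: d/dx(y') − (−4) = 0, i.e. y'' + 4 = 0, so
    y(x) = −(4/2) x^2 + C1 x + C2.
Fixed left endpoint y(0) = -2 ⇒ C2 = -2.
The right endpoint x = 2 is free, so the natural (transversality) condition is ∂L/∂y' |_{x=2} = 0, i.e. y'(2) = 0.
Compute y'(x) = −4 x + C1, so y'(2) = −8 + C1 = 0 ⇒ C1 = 8.
Therefore the extremal is
    y(x) = −2 x^2 + 8 x − 2.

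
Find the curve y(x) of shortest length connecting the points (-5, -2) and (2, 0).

Arc-length functional: J[y] = ∫ sqrt(1 + (y')^2) dx.
Lagrangian L = sqrt(1 + (y')^2) has no explicit y dependence, so ∂L/∂y = 0 and the Euler-Lagrange equation gives
    d/dx( y' / sqrt(1 + (y')^2) ) = 0  ⇒  y' / sqrt(1 + (y')^2) = const.
Hence y' is constant, so y(x) is affine.
Fitting the endpoints (-5, -2) and (2, 0):
    slope m = (0 − (-2)) / (2 − (-5)) = 2/7,
    intercept c = (-2) − m·(-5) = -4/7.
Extremal: y(x) = (2/7) x - 4/7.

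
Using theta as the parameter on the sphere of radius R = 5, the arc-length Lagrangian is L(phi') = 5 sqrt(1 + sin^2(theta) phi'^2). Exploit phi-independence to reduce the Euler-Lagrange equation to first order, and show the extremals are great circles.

On the sphere of radius R = 5 with spherical coordinates (θ, φ), the induced metric is
    ds^2 = 25(dθ^2 + sin^2(θ) dφ^2).
Parameterise by θ; the arc-length functional is
    J[φ] = ∫ 5 sqrt(1 + sin^2(θ) (dφ/dθ)^2) dθ,
so L = 5 sqrt(1 + sin^2(θ) φ'^2). Compute
    ∂L/∂φ = 0  (L has no explicit φ dependence),
    ∂L/∂φ' = 5 sin^2(θ) φ' / sqrt(1 + sin^2(θ) φ'^2).
Since ∂L/∂φ = 0, the Euler-Lagrange equation
    d/dθ(∂L/∂φ') − ∂L/∂φ = 0
reduces to d/dθ(∂L/∂φ') = 0, i.e. the momentum conjugate to φ is conserved:
    5 sin^2(θ) φ' / sqrt(1 + sin^2(θ) φ'^2) = C.
The overall factor of 5 is constant, so dividing through gives Clairaut's relation sin^2(θ) φ' / sqrt(1 + sin^2(θ) φ'^2) = C' (with C' = C/5). Solving for φ' and integrating gives the great-circle family
    cot(θ) = A cos(φ − φ_0),
i.e. the intersection of the sphere with a plane through the origin. The two constants A and φ_0 (equivalently C and one phase) are fixed by the two endpoint conditions.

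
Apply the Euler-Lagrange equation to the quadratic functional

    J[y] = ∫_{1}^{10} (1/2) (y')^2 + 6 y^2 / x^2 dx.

The Lagrangian is L = (1/2) (y')^2 + 6 y^2 / x^2.
Compute ∂L/∂y = 12y/x^2, ∂L/∂y' = y'.
The Euler-Lagrange equation d/dx(∂L/∂y') − ∂L/∂y = 0 reduces to
    y'' − 12/x^2 · y = 0  (x > 0).
Its general solution is
    y(x) = A x^4 + B x^(-3),
with A, B fixed by the endpoint conditions.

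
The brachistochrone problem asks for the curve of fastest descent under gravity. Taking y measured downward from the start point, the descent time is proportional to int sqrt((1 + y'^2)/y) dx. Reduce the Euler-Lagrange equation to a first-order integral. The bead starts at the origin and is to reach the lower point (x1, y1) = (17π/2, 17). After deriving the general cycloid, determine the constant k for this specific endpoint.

The Lagrangian L = sqrt((1 + y'^2) / y) has no explicit x dependence, so the Beltrami identity applies:
    L − y' ∂L/∂y' = C.
Compute ∂L/∂y' = y' / sqrt(y (1 + y'^2)).
Substitute:
    sqrt((1 + y'^2)/y) − y'·y' / sqrt(y (1 + y'^2))
    = (1 + y'^2) / sqrt(y (1 + y'^2)) − y'^2 / sqrt(y (1 + y'^2))
    = 1 / sqrt(y (1 + y'^2)) = C.
Squaring and rearranging gives the first integral
    y (1 + y'^2) = 1/C^2 =: k   (constant).
Solving this first-order ODE by the substitution
    y = (k/2)(1 − cos θ)
yields the cycloid parameterisation
    x(θ) = (k/2)(θ − sin θ),   y(θ) = (k/2)(1 − cos θ).
The constant k is fixed by the endpoint condition.
Now fit the given lower endpoint (x1, y1) = (17π/2, 17). At the bottom of the first arch (θ = π), the parametric equations give
    y(π) = (k/2)(1 − cos π) = k,
    x(π) = (k/2)(π − sin π) = kπ/2.
Matching y(π) = 17 gives k = 17, consistent with x(π) = 17π/2. Therefore the specific cycloid is
    x(θ) = (17/2)(θ − sin θ),   y(θ) = (17/2)(1 − cos θ).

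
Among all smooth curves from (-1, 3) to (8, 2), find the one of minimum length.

Arc-length functional: J[y] = ∫ sqrt(1 + (y')^2) dx.
Lagrangian L = sqrt(1 + (y')^2) has no explicit y dependence, so ∂L/∂y = 0 and the Euler-Lagrange equation gives
    d/dx( y' / sqrt(1 + (y')^2) ) = 0  ⇒  y' / sqrt(1 + (y')^2) = const.
Hence y' is constant, so y(x) is affine.
Fitting the endpoints (-1, 3) and (8, 2):
    slope m = (2 − 3) / (8 − (-1)) = -1/9,
    intercept c = 3 − m·(-1) = 26/9.
Extremal: y(x) = (-1/9) x + 26/9.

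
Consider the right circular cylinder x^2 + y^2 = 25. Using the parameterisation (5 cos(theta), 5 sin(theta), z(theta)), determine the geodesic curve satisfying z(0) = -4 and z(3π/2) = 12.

Parameterise the cylinder of radius R = 5 as
    r(θ) = (5 cos θ, 5 sin θ, z(θ)).
The arc-length element is
    ds = sqrt(25 + (dz/dθ)^2) dθ,
so the Lagrangian is L = sqrt(25 + z'^2).
L depends on z' only, not on z or θ, so ∂L/∂z = 0 and
    ∂L/∂z' = z' / sqrt(25 + z'^2).
The Euler-Lagrange equation gives
    d/dθ( z' / sqrt(25 + z'^2) ) = 0,
so z' is constant. Integrating once:
    z(θ) = a θ + b,
a helix on the cylinder (a straight line when the cylinder is unrolled). The constants a, b are determined by the endpoint conditions.
With endpoint conditions z(0) = -4 and z(3π/2) = 12: from z(0) = b we get b = -4, and a·3π/2 + -4 = 12 gives a = 32/(3π), so
    z(θ) = (32/(3π)) θ − 4.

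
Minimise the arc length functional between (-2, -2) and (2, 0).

Arc-length functional: J[y] = ∫ sqrt(1 + (y')^2) dx.
Lagrangian L = sqrt(1 + (y')^2) has no explicit y dependence, so ∂L/∂y = 0 and the Euler-Lagrange equation gives
    d/dx( y' / sqrt(1 + (y')^2) ) = 0  ⇒  y' / sqrt(1 + (y')^2) = const.
Hence y' is constant, so y(x) is affine.
Fitting the endpoints (-2, -2) and (2, 0):
    slope m = (0 − (-2)) / (2 − (-2)) = 1/2,
    intercept c = (-2) − m·(-2) = -1.
Extremal: y(x) = (1/2) x - 1.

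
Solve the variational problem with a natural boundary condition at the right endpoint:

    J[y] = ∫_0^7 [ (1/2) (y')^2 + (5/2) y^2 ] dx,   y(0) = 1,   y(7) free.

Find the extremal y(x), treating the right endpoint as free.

The Lagrangian L = (1/2) (y')^2 + (5/2) y^2 gives
    ∂L/∂y = 5 y,   ∂L/∂y' = y'.
Euler-Lagrange: y'' − 5 y = 0.
With k = sqrt(5), the general solution is
    y(x) = A cosh(sqrt(5) x) + B sinh(sqrt(5) x).
Fixed left endpoint y(0) = 1 ⇒ A = 1.
The right endpoint x = 7 is free, so the natural (transversality) condition is ∂L/∂y' |_{x=7} = 0, i.e. y'(7) = 0.
Compute y'(x) = A k sinh(k x) + B k cosh(k x), so
    y'(7) = A k sinh(k·7) + B k cosh(k·7) = 0
    ⇒ B = −A tanh(k·7) = − tanh(sqrt(5)·7).
Therefore the extremal is
    y(x) = cosh(sqrt(5) x) − tanh(sqrt(5)·7) sinh(sqrt(5) x).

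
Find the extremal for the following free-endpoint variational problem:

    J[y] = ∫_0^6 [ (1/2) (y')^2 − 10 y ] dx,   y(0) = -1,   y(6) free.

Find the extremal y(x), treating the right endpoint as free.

The Lagrangian L = (1/2) (y')^2 − 10 y gives
    ∂L/∂y = −10,   ∂L/∂y' = y'.
Euler-Lagrange: d/dx(y') − (−10) = 0, i.e. y'' + 10 = 0, so
    y(x) = −(10/2) x^2 + C1 x + C2.
Fixed left endpoint y(0) = -1 ⇒ C2 = -1.
The right endpoint x = 6 is free, so the natural (transversality) condition is ∂L/∂y' |_{x=6} = 0, i.e. y'(6) = 0.
Compute y'(x) = −10 x + C1, so y'(6) = −60 + C1 = 0 ⇒ C1 = 60.
Therefore the extremal is
    y(x) = −5 x^2 + 60 x − 1.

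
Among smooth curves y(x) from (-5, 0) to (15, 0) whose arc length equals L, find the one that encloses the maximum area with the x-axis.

Set up the augmented Lagrangian using a multiplier λ for the length constraint:
    F(y, y') = y − λ sqrt(1 + y'^2).
F has no explicit x dependence, so the Beltrami identity yields a first integral
    F − y' ∂F/∂y' = C.
Compute ∂F/∂y' = −λ y' / sqrt(1 + y'^2). Then
    y − λ sqrt(1 + y'^2) + λ y'^2 / sqrt(1 + y'^2) = C
    ⇒  y − λ / sqrt(1 + y'^2) = C.
Solving for y' and integrating gives
    (x − a)^2 + (y − b)^2 = λ^2,
a circular arc of radius λ. The constants a, b are determined by the endpoint conditions y(-5) = y(15) = 0, and λ is fixed implicitly by the length constraint
    ∫_{-5}^{15} sqrt(1 + y'^2) dx = L.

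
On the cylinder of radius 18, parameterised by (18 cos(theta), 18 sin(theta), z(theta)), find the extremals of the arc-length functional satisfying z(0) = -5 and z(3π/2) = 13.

Parameterise the cylinder of radius R = 18 as
    r(θ) = (18 cos θ, 18 sin θ, z(θ)).
The arc-length element is
    ds = sqrt(324 + (dz/dθ)^2) dθ,
so the Lagrangian is L = sqrt(324 + z'^2).
L depends on z' only, not on z or θ, so ∂L/∂z = 0 and
    ∂L/∂z' = z' / sqrt(324 + z'^2).
The Euler-Lagrange equation gives
    d/dθ( z' / sqrt(324 + z'^2) ) = 0,
so z' is constant. Integrating once:
    z(θ) = a θ + b,
a helix on the cylinder (a straight line when the cylinder is unrolled). The constants a, b are determined by the endpoint conditions.
With endpoint conditions z(0) = -5 and z(3π/2) = 13: from z(0) = b we get b = -5, and a·3π/2 + -5 = 13 gives a = 12/π, so
    z(θ) = (12/π) θ − 5.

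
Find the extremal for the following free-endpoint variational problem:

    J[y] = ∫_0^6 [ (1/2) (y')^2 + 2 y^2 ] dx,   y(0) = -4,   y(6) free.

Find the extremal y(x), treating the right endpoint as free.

The Lagrangian L = (1/2) (y')^2 + 2 y^2 gives
    ∂L/∂y = 4 y,   ∂L/∂y' = y'.
Euler-Lagrange: y'' − 4 y = 0.
With k = 2, the general solution is
    y(x) = A cosh(2 x) + B sinh(2 x).
Fixed left endpoint y(0) = -4 ⇒ A = -4.
The right endpoint x = 6 is free, so the natural (transversality) condition is ∂L/∂y' |_{x=6} = 0, i.e. y'(6) = 0.
Compute y'(x) = A k sinh(k x) + B k cosh(k x), so
    y'(6) = A k sinh(k·6) + B k cosh(k·6) = 0
    ⇒ B = −A tanh(k·6) = 4 tanh(2·6).
Therefore the extremal is
    y(x) = −4 cosh(2 x) + 4 tanh(2·6) sinh(2 x).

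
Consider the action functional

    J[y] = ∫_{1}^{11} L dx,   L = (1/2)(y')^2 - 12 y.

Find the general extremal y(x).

The Lagrangian is L = (1/2)(y')^2 - 12 y.
∂L/∂y = -12.
∂L/∂y' = y'.
The Euler-Lagrange equation d/dx(∂L/∂y') − ∂L/∂y = 0 becomes:
    y'' + 12 = 0
General solution: y(x) = -6 x^2 + A x + B, where A and B are arbitrary constants fixed by the endpoint conditions.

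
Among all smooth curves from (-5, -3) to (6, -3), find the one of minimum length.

Arc-length functional: J[y] = ∫ sqrt(1 + (y')^2) dx.
Lagrangian L = sqrt(1 + (y')^2) has no explicit y dependence, so ∂L/∂y = 0 and the Euler-Lagrange equation gives
    d/dx( y' / sqrt(1 + (y')^2) ) = 0  ⇒  y' / sqrt(1 + (y')^2) = const.
Hence y' is constant, so y(x) is affine.
Fitting the endpoints (-5, -3) and (6, -3):
    slope m = ((-3) − (-3)) / (6 − (-5)) = 0,
    intercept c = (-3) − m·(-5) = -3.
Extremal: y(x) = -3.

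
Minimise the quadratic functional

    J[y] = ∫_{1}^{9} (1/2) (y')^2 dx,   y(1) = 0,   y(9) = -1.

The Lagrangian is L = (1/2) (y')^2.
Compute ∂L/∂y = 0, ∂L/∂y' = y'.
The Euler-Lagrange equation d/dx(∂L/∂y') − ∂L/∂y = 0 reduces to
    y'' = 0.
Its general solution is
    y(x) = A x + B,
with A, B fixed by the endpoint conditions.
Applying the endpoint conditions y(1) = 0 and y(9) = -1: solve A·1 + B = 0 and A·9 + B = -1. Subtracting gives A(9 − 1) = -1 − 0, so A = -1/8, and B = 0 − A·1 = 1/8. Therefore
    y(x) = (-1/8) x + 1/8.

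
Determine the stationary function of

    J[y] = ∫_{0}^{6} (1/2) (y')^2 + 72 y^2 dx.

The Lagrangian is L = (1/2) (y')^2 + 72 y^2.
Compute ∂L/∂y = 144y, ∂L/∂y' = y'.
The Euler-Lagrange equation d/dx(∂L/∂y') − ∂L/∂y = 0 reduces to
    y'' − 144 y = 0.
Its general solution is
    y(x) = A e^(12x) + B e^(−12x),
with A, B fixed by the endpoint conditions.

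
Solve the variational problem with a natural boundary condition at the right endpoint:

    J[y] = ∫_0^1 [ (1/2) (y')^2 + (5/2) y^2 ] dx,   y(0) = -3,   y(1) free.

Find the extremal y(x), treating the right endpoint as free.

The Lagrangian L = (1/2) (y')^2 + (5/2) y^2 gives
    ∂L/∂y = 5 y,   ∂L/∂y' = y'.
Euler-Lagrange: y'' − 5 y = 0.
With k = sqrt(5), the general solution is
    y(x) = A cosh(sqrt(5) x) + B sinh(sqrt(5) x).
Fixed left endpoint y(0) = -3 ⇒ A = -3.
The right endpoint x = 1 is free, so the natural (transversality) condition is ∂L/∂y' |_{x=1} = 0, i.e. y'(1) = 0.
Compute y'(x) = A k sinh(k x) + B k cosh(k x), so
    y'(1) = A k sinh(k·1) + B k cosh(k·1) = 0
    ⇒ B = −A tanh(k·1) = 3 tanh(sqrt(5)·1).
Therefore the extremal is
    y(x) = −3 cosh(sqrt(5) x) + 3 tanh(sqrt(5)·1) sinh(sqrt(5) x).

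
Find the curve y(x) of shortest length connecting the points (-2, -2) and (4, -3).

Arc-length functional: J[y] = ∫ sqrt(1 + (y')^2) dx.
Lagrangian L = sqrt(1 + (y')^2) has no explicit y dependence, so ∂L/∂y = 0 and the Euler-Lagrange equation gives
    d/dx( y' / sqrt(1 + (y')^2) ) = 0  ⇒  y' / sqrt(1 + (y')^2) = const.
Hence y' is constant, so y(x) is affine.
Fitting the endpoints (-2, -2) and (4, -3):
    slope m = ((-3) − (-2)) / (4 − (-2)) = -1/6,
    intercept c = (-2) − m·(-2) = -7/3.
Extremal: y(x) = (-1/6) x - 7/3.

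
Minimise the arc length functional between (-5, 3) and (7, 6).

Arc-length functional: J[y] = ∫ sqrt(1 + (y')^2) dx.
Lagrangian L = sqrt(1 + (y')^2) has no explicit y dependence, so ∂L/∂y = 0 and the Euler-Lagrange equation gives
    d/dx( y' / sqrt(1 + (y')^2) ) = 0  ⇒  y' / sqrt(1 + (y')^2) = const.
Hence y' is constant, so y(x) is affine.
Fitting the endpoints (-5, 3) and (7, 6):
    slope m = (6 − 3) / (7 − (-5)) = 1/4,
    intercept c = 3 − m·(-5) = 17/4.
Extremal: y(x) = (1/4) x + 17/4.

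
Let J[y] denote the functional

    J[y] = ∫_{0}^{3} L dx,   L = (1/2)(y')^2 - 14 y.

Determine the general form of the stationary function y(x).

The Lagrangian is L = (1/2)(y')^2 - 14 y.
∂L/∂y = -14.
∂L/∂y' = y'.
The Euler-Lagrange equation d/dx(∂L/∂y') − ∂L/∂y = 0 becomes:
    y'' + 14 = 0
General solution: y(x) = -7 x^2 + A x + B, where A and B are arbitrary constants fixed by the endpoint conditions.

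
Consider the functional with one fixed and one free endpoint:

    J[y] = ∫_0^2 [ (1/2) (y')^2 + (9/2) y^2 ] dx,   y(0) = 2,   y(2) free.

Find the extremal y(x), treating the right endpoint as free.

The Lagrangian L = (1/2) (y')^2 + (9/2) y^2 gives
    ∂L/∂y = 9 y,   ∂L/∂y' = y'.
Euler-Lagrange: y'' − 9 y = 0.
With k = 3, the general solution is
    y(x) = A cosh(3 x) + B sinh(3 x).
Fixed left endpoint y(0) = 2 ⇒ A = 2.
The right endpoint x = 2 is free, so the natural (transversality) condition is ∂L/∂y' |_{x=2} = 0, i.e. y'(2) = 0.
Compute y'(x) = A k sinh(k x) + B k cosh(k x), so
    y'(2) = A k sinh(k·2) + B k cosh(k·2) = 0
    ⇒ B = −A tanh(k·2) = − 2 tanh(3·2).
Therefore the extremal is
    y(x) = 2 cosh(3 x) − 2 tanh(3·2) sinh(3 x).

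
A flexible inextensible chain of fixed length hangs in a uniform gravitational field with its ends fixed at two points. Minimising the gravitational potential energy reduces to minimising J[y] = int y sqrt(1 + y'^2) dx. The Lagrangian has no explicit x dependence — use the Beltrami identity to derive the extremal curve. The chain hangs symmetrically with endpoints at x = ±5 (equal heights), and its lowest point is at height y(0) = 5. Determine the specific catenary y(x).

The Lagrangian L(y, y') = y sqrt(1 + y'^2) has no explicit x dependence, so the Beltrami identity applies:
    L − y' ∂L/∂y' = C.
Compute ∂L/∂y' = y · y' / sqrt(1 + y'^2). Then
    L − y' ∂L/∂y'
    = y sqrt(1 + y'^2) − y · y'^2 / sqrt(1 + y'^2)
    = y (1 + y'^2 − y'^2) / sqrt(1 + y'^2)
    = y / sqrt(1 + y'^2) = C.
Squaring gives y^2 = C^2 (1 + y'^2), i.e.
    y'^2 = y^2 / C^2 − 1.
Separating variables,
    dy / sqrt(y^2 − C^2) = dx / C,
and integrating gives arccosh(y / C) = (x − a)/C, so
    y(x) = C cosh((x − a)/C),
the catenary. The constants C and a are fixed by the two endpoint conditions (and, for the hanging-chain problem, the length constraint selects C).
Now fit the given data. The endpoints x = ±5 are symmetric at equal height, so the catenary is even about its minimum: a = 0 and y(x) = C cosh(x/C). The lowest point is y(0) = C cosh(0) = C, and we are told y(0) = 5, so C = 5. Therefore
    y(x) = 5 cosh(x/5),
and at the endpoints
    y(±5) = 5 cosh(5/5).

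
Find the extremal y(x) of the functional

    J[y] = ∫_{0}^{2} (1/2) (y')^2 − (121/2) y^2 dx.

The Lagrangian is L = (1/2) (y')^2 − (121/2) y^2.
Compute ∂L/∂y = -121y, ∂L/∂y' = y'.
The Euler-Lagrange equation d/dx(∂L/∂y') − ∂L/∂y = 0 reduces to
    y'' + 121 y = 0.
Its general solution is
    y(x) = A sin(11x) + B cos(11x),
with A, B fixed by the endpoint conditions.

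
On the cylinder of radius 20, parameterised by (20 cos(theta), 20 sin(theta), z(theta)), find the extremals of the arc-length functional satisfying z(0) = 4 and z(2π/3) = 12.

Parameterise the cylinder of radius R = 20 as
    r(θ) = (20 cos θ, 20 sin θ, z(θ)).
The arc-length element is
    ds = sqrt(400 + (dz/dθ)^2) dθ,
so the Lagrangian is L = sqrt(400 + z'^2).
L depends on z' only, not on z or θ, so ∂L/∂z = 0 and
    ∂L/∂z' = z' / sqrt(400 + z'^2).
The Euler-Lagrange equation gives
    d/dθ( z' / sqrt(400 + z'^2) ) = 0,
so z' is constant. Integrating once:
    z(θ) = a θ + b,
a helix on the cylinder (a straight line when the cylinder is unrolled). The constants a, b are determined by the endpoint conditions.
With endpoint conditions z(0) = 4 and z(2π/3) = 12: from z(0) = b we get b = 4, and a·2π/3 + 4 = 12 gives a = 12/π, so
    z(θ) = (12/π) θ + 4.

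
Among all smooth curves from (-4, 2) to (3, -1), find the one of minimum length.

Arc-length functional: J[y] = ∫ sqrt(1 + (y')^2) dx.
Lagrangian L = sqrt(1 + (y')^2) has no explicit y dependence, so ∂L/∂y = 0 and the Euler-Lagrange equation gives
    d/dx( y' / sqrt(1 + (y')^2) ) = 0  ⇒  y' / sqrt(1 + (y')^2) = const.
Hence y' is constant, so y(x) is affine.
Fitting the endpoints (-4, 2) and (3, -1):
    slope m = ((-1) − 2) / (3 − (-4)) = -3/7,
    intercept c = 2 − m·(-4) = 2/7.
Extremal: y(x) = (-3/7) x + 2/7.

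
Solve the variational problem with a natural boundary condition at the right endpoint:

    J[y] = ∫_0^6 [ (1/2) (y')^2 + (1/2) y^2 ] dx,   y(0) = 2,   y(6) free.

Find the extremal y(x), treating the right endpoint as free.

The Lagrangian L = (1/2) (y')^2 + (1/2) y^2 gives
    ∂L/∂y = 1 y,   ∂L/∂y' = y'.
Euler-Lagrange: y'' − y = 0.
With k = 1, the general solution is
    y(x) = A cosh(x) + B sinh(x).
Fixed left endpoint y(0) = 2 ⇒ A = 2.
The right endpoint x = 6 is free, so the natural (transversality) condition is ∂L/∂y' |_{x=6} = 0, i.e. y'(6) = 0.
Compute y'(x) = A k sinh(k x) + B k cosh(k x), so
    y'(6) = A k sinh(k·6) + B k cosh(k·6) = 0
    ⇒ B = −A tanh(k·6) = − 2 tanh(1·6).
Therefore the extremal is
    y(x) = 2 cosh(1 x) − 2 tanh(1·6) sinh(1 x).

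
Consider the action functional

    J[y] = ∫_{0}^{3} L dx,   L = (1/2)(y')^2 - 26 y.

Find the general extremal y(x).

The Lagrangian is L = (1/2)(y')^2 - 26 y.
∂L/∂y = -26.
∂L/∂y' = y'.
The Euler-Lagrange equation d/dx(∂L/∂y') − ∂L/∂y = 0 becomes:
    y'' + 26 = 0
General solution: y(x) = -13 x^2 + A x + B, where A and B are arbitrary constants fixed by the endpoint conditions.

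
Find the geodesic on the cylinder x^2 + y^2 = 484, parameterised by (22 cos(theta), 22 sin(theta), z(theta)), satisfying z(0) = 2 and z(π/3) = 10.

Parameterise the cylinder of radius R = 22 as
    r(θ) = (22 cos θ, 22 sin θ, z(θ)).
The arc-length element is
    ds = sqrt(484 + (dz/dθ)^2) dθ,
so the Lagrangian is L = sqrt(484 + z'^2).
L depends on z' only, not on z or θ, so ∂L/∂z = 0 and
    ∂L/∂z' = z' / sqrt(484 + z'^2).
The Euler-Lagrange equation gives
    d/dθ( z' / sqrt(484 + z'^2) ) = 0,
so z' is constant. Integrating once:
    z(θ) = a θ + b,
a helix on the cylinder (a straight line when the cylinder is unrolled). The constants a, b are determined by the endpoint conditions.
With endpoint conditions z(0) = 2 and z(π/3) = 10: from z(0) = b we get b = 2, and a·π/3 + 2 = 10 gives a = 24/π, so
    z(θ) = (24/π) θ + 2.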